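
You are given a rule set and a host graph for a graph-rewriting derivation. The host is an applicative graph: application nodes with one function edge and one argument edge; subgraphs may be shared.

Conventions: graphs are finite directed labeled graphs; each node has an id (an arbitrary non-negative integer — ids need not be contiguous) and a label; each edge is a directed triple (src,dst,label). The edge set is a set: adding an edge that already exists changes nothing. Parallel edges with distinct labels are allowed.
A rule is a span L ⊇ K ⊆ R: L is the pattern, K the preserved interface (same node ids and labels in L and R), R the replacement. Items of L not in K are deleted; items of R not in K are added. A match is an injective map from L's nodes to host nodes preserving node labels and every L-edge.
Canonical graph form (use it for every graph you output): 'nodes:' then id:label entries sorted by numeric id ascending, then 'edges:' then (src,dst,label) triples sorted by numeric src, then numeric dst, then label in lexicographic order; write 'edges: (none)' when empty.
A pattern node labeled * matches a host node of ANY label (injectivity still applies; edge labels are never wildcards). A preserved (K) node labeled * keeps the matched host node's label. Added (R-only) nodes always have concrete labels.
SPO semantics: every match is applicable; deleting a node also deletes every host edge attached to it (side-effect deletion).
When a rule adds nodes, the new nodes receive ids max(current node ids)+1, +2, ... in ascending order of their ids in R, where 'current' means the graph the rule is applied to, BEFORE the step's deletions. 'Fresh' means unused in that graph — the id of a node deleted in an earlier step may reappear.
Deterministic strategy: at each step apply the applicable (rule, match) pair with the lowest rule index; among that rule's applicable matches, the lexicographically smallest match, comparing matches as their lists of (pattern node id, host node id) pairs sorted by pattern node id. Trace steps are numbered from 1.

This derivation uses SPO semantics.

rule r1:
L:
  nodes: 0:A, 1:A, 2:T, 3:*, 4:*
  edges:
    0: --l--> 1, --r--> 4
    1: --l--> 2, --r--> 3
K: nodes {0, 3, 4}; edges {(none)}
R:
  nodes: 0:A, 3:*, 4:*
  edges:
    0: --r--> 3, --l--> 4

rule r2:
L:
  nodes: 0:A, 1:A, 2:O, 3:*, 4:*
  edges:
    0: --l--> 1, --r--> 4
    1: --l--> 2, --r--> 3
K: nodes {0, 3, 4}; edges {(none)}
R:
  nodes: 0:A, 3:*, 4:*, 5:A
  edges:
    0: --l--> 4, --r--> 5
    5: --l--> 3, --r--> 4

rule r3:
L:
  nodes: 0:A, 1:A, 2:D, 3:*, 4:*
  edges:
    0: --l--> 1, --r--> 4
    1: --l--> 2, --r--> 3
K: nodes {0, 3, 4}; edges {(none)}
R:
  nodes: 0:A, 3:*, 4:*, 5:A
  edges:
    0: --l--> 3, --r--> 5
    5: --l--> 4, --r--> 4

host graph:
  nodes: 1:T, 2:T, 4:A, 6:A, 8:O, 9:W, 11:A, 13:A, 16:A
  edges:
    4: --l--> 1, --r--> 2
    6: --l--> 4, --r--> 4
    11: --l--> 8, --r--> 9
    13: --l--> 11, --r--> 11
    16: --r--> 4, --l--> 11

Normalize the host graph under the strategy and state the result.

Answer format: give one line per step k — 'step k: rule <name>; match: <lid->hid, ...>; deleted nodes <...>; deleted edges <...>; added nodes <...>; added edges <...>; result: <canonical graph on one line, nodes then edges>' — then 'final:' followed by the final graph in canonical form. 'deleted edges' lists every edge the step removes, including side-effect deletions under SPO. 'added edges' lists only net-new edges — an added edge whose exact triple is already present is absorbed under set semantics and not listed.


step 1: rule r2; match: 0->16, 1->11, 2->8, 3->9, 4->4; deleted nodes 8, 11; deleted edges (11,8,l); (11,9,r); (13,11,l); (13,11,r); (16,4,r); (16,11,l); added nodes 17; added edges (16,4,l); (16,17,r); (17,4,r); (17,9,l); result: nodes: 1:T, 2:T, 4:A, 6:A, 9:W, 13:A, 16:A, 17:A edges: (4,1,l); (4,2,r); (6,4,l); (6,4,r); (16,4,l); (16,17,r); (17,4,r); (17,9,l)
step 2: rule r1; match: 0->16, 1->4, 2->1, 3->2, 4->17; deleted nodes 1, 4; deleted edges (4,1,l); (4,2,r); (6,4,l); (6,4,r); (16,4,l); (16,17,r); (17,4,r); added nodes (none); added edges (16,2,r); (16,17,l); result: nodes: 2:T, 6:A, 9:W, 13:A, 16:A, 17:A edges: (16,2,r); (16,17,l); (17,9,l)
final:
nodes: 2:T, 6:A, 9:W, 13:A, 16:A, 17:A
edges: (16,2,r); (16,17,l); (17,9,l)


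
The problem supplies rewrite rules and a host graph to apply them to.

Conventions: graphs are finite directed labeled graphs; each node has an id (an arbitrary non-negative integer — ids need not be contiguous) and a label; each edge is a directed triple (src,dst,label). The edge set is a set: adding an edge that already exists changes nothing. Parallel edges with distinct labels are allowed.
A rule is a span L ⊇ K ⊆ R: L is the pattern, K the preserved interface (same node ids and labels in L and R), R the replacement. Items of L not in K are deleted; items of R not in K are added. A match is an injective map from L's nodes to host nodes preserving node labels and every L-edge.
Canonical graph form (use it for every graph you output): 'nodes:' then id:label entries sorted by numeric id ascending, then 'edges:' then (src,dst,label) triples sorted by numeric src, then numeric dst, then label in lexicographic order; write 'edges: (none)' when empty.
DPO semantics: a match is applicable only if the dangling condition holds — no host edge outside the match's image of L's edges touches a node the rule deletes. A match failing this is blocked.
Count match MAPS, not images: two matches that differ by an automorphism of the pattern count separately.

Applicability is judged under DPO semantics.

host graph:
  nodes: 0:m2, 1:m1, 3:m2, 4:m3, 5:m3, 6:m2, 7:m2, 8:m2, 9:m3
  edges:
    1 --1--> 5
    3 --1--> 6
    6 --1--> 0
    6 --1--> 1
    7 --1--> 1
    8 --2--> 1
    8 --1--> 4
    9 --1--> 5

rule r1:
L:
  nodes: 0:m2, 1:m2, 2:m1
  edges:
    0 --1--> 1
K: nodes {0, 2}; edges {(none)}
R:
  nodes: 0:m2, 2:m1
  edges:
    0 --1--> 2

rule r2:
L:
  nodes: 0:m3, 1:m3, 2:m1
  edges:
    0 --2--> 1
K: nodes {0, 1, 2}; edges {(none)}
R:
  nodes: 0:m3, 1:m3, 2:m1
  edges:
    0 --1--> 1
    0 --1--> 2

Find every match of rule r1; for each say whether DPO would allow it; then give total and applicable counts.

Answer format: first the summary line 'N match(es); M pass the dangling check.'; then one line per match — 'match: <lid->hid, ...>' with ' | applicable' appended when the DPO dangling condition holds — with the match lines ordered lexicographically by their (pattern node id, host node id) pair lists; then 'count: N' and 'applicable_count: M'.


2 match(es); 1 pass the dangling check.
match: 0->3, 1->6, 2->1
match: 0->6, 1->0, 2->1 | applicable
count: 2
applicable_count: 1


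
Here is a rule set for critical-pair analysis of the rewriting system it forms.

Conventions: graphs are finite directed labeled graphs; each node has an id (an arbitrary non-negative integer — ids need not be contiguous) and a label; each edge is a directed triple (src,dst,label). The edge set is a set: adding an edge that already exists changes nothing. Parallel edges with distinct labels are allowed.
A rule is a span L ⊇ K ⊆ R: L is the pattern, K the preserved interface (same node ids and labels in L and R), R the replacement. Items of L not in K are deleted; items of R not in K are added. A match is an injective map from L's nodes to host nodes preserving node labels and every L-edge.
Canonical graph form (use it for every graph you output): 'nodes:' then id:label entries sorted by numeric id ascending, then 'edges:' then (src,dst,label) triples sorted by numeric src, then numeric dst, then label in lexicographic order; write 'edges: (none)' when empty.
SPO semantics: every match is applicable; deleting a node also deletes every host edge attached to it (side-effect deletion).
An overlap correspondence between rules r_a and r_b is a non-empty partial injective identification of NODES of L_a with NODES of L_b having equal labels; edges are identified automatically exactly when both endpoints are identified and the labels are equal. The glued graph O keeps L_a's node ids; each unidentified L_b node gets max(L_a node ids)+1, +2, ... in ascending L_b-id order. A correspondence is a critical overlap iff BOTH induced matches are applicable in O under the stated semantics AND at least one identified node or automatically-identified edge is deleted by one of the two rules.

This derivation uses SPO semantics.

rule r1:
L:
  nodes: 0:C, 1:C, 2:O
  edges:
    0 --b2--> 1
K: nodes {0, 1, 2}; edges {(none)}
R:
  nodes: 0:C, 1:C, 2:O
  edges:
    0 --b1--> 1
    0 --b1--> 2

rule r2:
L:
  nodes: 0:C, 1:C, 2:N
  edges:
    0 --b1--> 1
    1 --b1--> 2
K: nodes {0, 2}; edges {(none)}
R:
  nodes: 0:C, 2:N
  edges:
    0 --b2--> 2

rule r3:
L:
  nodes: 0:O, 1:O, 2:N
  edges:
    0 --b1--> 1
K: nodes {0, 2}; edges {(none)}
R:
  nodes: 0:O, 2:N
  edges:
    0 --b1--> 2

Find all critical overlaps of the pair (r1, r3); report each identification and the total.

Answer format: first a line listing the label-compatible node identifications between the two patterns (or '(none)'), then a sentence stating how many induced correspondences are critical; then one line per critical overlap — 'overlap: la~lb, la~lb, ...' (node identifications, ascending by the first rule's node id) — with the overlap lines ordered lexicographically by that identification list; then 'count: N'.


label-compatible node identifications between L(r1) and L(r3): 2~0, 2~1
1 of the induced correspondences is a critical overlap of r1 and r3.
overlap: 2~1
count: 1


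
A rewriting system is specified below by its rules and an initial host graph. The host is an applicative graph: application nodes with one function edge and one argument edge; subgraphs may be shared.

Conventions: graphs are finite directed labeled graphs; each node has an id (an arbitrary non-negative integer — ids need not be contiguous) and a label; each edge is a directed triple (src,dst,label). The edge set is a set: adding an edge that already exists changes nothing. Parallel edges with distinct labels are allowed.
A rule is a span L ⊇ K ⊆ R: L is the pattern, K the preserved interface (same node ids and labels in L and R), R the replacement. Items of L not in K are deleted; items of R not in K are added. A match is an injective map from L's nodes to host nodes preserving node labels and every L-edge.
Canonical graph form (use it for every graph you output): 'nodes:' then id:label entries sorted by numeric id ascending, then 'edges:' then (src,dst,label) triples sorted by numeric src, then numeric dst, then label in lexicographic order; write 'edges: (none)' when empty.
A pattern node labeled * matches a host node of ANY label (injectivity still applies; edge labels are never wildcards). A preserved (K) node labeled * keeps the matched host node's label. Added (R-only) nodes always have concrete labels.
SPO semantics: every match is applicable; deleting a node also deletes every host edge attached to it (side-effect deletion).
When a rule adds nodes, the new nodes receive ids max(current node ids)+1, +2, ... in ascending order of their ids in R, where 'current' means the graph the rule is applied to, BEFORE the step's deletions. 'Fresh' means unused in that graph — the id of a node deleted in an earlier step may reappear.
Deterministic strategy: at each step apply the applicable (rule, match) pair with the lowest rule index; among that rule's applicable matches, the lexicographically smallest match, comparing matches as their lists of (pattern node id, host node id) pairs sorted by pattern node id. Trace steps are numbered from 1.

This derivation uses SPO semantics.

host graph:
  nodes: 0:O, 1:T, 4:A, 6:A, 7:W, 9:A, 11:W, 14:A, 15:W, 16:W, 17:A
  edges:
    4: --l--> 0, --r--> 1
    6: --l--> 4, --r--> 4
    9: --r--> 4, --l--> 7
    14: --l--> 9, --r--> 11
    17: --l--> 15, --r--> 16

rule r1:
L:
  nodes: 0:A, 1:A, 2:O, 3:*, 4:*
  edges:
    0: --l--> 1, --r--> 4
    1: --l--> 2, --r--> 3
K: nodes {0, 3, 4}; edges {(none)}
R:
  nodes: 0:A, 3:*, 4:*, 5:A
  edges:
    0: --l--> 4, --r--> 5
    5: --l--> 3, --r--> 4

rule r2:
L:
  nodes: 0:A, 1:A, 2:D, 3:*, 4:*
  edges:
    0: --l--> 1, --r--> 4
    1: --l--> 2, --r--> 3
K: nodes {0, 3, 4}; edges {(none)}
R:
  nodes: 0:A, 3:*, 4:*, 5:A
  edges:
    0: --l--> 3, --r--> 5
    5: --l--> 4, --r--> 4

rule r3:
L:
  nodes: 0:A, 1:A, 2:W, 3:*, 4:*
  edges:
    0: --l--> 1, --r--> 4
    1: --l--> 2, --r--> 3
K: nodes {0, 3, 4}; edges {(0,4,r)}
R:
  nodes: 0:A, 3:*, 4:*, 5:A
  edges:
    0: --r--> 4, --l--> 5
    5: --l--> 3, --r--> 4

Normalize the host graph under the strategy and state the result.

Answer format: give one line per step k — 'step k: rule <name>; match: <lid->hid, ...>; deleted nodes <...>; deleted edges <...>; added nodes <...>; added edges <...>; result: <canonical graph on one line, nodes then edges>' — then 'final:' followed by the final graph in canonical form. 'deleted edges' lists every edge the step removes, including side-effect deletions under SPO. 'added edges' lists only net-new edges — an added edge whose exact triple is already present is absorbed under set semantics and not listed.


step 1: rule r3; match: 0->14, 1->9, 2->7, 3->4, 4->11; deleted nodes 7, 9; deleted edges (9,4,r); (9,7,l); (14,9,l); added nodes 18; added edges (14,18,l); (18,4,l); (18,11,r); result: nodes: 0:O, 1:T, 4:A, 6:A, 11:W, 14:A, 15:W, 16:W, 17:A, 18:A edges: (4,0,l); (4,1,r); (6,4,l); (6,4,r); (14,11,r); (14,18,l); (17,15,l); (17,16,r); (18,4,l); (18,11,r)
step 2: rule r1; match: 0->18, 1->4, 2->0, 3->1, 4->11; deleted nodes 0, 4; deleted edges (4,0,l); (4,1,r); (6,4,l); (6,4,r); (18,4,l); (18,11,r); added nodes 19; added edges (18,11,l); (18,19,r); (19,1,l); (19,11,r); result: nodes: 1:T, 6:A, 11:W, 14:A, 15:W, 16:W, 17:A, 18:A, 19:A edges: (14,11,r); (14,18,l); (17,15,l); (17,16,r); (18,11,l); (18,19,r); (19,1,l); (19,11,r)
final:
nodes: 1:T, 6:A, 11:W, 14:A, 15:W, 16:W, 17:A, 18:A, 19:A
edges: (14,11,r); (14,18,l); (17,15,l); (17,16,r); (18,11,l); (18,19,r); (19,1,l); (19,11,r)


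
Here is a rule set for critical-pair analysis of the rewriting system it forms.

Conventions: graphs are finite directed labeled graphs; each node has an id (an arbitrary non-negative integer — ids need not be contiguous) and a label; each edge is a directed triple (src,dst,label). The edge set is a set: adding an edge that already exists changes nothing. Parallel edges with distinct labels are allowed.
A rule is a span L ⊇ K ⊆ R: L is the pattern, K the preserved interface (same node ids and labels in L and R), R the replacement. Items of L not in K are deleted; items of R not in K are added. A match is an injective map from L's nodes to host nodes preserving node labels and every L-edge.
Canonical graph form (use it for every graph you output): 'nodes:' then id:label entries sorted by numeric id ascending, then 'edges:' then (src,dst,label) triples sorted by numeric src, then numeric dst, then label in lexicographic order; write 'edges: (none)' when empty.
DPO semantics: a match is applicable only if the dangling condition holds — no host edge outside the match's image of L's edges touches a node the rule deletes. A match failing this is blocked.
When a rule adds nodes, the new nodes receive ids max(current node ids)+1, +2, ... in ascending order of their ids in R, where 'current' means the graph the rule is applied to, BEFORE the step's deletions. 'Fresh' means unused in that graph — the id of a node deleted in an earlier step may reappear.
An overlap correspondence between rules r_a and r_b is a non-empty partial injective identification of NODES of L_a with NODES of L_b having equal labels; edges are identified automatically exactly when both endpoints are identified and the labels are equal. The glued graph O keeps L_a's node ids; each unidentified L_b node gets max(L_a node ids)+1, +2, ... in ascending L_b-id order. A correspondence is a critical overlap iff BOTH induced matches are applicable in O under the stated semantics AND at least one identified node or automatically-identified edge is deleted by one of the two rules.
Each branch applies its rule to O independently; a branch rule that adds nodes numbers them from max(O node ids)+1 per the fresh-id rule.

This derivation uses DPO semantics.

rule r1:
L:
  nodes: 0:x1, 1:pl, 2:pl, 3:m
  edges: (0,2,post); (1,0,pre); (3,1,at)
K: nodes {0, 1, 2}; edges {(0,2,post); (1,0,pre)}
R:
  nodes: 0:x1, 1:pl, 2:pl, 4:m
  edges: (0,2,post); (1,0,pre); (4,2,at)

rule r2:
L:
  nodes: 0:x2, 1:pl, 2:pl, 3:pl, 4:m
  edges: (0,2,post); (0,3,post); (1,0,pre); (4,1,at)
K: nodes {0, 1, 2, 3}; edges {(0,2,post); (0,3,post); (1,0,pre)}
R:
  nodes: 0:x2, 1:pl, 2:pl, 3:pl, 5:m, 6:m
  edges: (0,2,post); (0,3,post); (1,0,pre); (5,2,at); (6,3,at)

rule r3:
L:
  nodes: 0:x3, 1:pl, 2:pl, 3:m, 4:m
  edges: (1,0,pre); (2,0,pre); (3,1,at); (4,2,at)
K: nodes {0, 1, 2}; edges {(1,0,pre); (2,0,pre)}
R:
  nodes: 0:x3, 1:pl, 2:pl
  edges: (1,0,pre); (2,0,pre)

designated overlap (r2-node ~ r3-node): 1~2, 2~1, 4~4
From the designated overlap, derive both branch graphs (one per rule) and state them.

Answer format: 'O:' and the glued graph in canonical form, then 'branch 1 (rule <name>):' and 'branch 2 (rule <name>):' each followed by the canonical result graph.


O:
nodes: 0:x2, 1:pl, 2:pl, 3:pl, 4:m, 5:x3, 6:m
edges: (0,2,post); (0,3,post); (1,0,pre); (1,5,pre); (2,5,pre); (4,1,at); (6,2,at)
branch 1 (rule r2):
nodes: 0:x2, 1:pl, 2:pl, 3:pl, 5:x3, 6:m, 7:m, 8:m
edges: (0,2,post); (0,3,post); (1,0,pre); (1,5,pre); (2,5,pre); (6,2,at); (7,2,at); (8,3,at)
branch 2 (rule r3):
nodes: 0:x2, 1:pl, 2:pl, 3:pl, 5:x3
edges: (0,2,post); (0,3,post); (1,0,pre); (1,5,pre); (2,5,pre)


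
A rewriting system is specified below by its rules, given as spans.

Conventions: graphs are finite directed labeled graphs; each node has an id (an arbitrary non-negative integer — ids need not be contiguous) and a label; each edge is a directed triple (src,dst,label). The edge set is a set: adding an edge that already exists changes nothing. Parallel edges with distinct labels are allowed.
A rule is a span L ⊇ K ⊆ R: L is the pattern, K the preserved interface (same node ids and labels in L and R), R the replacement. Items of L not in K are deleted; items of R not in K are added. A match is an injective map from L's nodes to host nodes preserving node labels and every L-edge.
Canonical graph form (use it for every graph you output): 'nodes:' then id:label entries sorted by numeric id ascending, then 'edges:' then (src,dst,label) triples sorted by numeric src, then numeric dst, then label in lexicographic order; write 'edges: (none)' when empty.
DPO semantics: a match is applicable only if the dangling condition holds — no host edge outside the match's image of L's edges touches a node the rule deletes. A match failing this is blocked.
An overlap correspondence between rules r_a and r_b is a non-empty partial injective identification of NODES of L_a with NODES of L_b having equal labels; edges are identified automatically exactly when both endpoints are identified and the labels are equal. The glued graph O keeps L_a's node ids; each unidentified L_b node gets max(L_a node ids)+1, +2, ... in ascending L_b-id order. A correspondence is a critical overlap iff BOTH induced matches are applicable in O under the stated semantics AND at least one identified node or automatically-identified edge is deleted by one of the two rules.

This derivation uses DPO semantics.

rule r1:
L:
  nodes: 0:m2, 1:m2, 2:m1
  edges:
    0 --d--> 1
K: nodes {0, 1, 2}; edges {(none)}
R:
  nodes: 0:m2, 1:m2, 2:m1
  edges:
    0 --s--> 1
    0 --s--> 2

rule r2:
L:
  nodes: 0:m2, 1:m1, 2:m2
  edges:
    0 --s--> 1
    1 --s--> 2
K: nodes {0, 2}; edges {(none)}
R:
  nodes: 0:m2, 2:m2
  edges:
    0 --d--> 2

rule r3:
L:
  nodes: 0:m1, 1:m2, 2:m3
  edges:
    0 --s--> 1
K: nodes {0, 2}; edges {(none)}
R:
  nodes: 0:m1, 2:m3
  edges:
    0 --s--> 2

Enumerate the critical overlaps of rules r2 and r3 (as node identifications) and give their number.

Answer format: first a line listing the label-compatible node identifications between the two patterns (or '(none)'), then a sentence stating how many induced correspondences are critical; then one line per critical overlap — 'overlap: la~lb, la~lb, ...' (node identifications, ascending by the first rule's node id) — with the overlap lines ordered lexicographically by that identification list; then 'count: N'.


label-compatible node identifications between L(r2) and L(r3): 0~1, 1~0, 2~1
1 of the induced correspondences is a critical overlap of r2 and r3.
overlap: 1~0, 2~1
count: 1


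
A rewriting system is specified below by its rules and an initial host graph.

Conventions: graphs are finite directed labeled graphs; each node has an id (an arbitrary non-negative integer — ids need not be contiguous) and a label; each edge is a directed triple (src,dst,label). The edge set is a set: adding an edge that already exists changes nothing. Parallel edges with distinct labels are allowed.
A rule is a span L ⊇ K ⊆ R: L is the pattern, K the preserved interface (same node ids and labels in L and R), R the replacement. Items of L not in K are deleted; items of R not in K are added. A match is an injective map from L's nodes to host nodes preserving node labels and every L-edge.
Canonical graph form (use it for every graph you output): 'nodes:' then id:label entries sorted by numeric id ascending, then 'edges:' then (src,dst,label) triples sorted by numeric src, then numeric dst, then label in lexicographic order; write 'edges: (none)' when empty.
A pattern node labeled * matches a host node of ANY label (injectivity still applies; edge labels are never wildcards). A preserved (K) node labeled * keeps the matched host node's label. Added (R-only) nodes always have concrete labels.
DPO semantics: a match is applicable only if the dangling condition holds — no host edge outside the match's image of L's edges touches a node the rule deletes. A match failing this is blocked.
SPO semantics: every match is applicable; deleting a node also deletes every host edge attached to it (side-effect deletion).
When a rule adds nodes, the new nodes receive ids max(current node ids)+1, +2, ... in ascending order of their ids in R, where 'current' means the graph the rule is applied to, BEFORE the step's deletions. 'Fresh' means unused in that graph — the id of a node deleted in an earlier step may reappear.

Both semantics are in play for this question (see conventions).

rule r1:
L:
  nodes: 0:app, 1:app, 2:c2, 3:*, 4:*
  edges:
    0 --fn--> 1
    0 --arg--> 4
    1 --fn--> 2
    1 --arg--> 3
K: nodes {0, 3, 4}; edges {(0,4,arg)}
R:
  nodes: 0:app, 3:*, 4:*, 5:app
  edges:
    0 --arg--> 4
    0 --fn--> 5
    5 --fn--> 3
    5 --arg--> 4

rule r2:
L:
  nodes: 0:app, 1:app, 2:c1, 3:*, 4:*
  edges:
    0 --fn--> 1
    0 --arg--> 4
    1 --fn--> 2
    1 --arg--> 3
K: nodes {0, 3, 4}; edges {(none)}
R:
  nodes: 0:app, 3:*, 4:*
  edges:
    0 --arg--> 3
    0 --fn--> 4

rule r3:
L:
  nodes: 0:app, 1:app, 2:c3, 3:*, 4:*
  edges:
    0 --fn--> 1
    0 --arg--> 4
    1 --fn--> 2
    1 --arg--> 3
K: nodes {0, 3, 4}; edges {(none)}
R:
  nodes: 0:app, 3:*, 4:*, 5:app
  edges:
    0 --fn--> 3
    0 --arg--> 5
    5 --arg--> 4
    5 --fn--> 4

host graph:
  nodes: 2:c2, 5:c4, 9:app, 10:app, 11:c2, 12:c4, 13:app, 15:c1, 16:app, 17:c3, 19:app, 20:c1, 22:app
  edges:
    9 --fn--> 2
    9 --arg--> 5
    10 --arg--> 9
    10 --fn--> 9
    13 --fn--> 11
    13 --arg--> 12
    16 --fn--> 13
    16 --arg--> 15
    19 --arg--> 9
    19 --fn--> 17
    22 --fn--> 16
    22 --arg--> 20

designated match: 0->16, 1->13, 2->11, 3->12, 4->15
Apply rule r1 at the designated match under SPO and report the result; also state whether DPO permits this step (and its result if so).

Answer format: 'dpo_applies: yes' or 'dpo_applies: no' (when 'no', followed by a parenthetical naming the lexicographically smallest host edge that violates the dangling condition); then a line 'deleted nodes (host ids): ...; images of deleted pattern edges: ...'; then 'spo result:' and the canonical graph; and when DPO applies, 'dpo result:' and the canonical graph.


dpo_applies: yes
deleted nodes (host ids): 11, 13; images of deleted pattern edges: (13,11,fn); (13,12,arg); (16,13,fn)
spo result:
nodes: 2:c2, 5:c4, 9:app, 10:app, 12:c4, 15:c1, 16:app, 17:c3, 19:app, 20:c1, 22:app, 23:app
edges: (9,2,fn); (9,5,arg); (10,9,arg); (10,9,fn); (16,15,arg); (16,23,fn); (19,9,arg); (19,17,fn); (22,16,fn); (22,20,arg); (23,12,fn); (23,15,arg)
dpo result:
nodes: 2:c2, 5:c4, 9:app, 10:app, 12:c4, 15:c1, 16:app, 17:c3, 19:app, 20:c1, 22:app, 23:app
edges: (9,2,fn); (9,5,arg); (10,9,arg); (10,9,fn); (16,15,arg); (16,23,fn); (19,9,arg); (19,17,fn); (22,16,fn); (22,20,arg); (23,12,fn); (23,15,arg)


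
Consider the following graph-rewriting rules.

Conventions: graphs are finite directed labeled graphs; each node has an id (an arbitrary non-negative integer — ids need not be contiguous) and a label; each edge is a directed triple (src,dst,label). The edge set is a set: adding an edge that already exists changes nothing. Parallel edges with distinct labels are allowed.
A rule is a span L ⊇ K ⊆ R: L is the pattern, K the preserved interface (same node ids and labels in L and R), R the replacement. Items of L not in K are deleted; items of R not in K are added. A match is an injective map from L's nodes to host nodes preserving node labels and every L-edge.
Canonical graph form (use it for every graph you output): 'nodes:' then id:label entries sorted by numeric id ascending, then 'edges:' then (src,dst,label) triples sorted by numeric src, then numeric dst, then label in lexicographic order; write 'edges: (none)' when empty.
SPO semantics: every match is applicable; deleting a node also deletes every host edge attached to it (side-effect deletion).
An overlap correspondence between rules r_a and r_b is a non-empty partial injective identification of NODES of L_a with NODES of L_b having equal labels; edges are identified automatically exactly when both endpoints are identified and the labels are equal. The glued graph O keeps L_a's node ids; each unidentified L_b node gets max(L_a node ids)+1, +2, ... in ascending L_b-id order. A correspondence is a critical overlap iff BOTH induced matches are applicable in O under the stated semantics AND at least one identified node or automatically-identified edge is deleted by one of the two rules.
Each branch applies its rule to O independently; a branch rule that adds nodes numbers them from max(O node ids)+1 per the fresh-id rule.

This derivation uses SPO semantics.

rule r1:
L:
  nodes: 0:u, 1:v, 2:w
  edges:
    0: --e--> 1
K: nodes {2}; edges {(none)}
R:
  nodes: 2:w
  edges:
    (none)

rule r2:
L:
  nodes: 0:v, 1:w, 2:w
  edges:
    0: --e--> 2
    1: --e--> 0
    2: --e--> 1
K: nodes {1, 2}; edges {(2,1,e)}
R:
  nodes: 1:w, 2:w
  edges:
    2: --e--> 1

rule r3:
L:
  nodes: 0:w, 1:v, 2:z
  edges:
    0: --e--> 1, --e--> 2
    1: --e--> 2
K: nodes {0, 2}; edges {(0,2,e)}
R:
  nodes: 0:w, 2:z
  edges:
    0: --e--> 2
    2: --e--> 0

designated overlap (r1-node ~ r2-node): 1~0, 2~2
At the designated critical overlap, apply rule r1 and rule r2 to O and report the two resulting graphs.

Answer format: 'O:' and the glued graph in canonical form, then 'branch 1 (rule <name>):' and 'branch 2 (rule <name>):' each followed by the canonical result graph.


O:
nodes: 0:u, 1:v, 2:w, 3:w
edges: (0,1,e); (1,2,e); (2,3,e); (3,1,e)
branch 1 (rule r1):
nodes: 2:w, 3:w
edges: (2,3,e)
branch 2 (rule r2):
nodes: 0:u, 2:w, 3:w
edges: (2,3,e)


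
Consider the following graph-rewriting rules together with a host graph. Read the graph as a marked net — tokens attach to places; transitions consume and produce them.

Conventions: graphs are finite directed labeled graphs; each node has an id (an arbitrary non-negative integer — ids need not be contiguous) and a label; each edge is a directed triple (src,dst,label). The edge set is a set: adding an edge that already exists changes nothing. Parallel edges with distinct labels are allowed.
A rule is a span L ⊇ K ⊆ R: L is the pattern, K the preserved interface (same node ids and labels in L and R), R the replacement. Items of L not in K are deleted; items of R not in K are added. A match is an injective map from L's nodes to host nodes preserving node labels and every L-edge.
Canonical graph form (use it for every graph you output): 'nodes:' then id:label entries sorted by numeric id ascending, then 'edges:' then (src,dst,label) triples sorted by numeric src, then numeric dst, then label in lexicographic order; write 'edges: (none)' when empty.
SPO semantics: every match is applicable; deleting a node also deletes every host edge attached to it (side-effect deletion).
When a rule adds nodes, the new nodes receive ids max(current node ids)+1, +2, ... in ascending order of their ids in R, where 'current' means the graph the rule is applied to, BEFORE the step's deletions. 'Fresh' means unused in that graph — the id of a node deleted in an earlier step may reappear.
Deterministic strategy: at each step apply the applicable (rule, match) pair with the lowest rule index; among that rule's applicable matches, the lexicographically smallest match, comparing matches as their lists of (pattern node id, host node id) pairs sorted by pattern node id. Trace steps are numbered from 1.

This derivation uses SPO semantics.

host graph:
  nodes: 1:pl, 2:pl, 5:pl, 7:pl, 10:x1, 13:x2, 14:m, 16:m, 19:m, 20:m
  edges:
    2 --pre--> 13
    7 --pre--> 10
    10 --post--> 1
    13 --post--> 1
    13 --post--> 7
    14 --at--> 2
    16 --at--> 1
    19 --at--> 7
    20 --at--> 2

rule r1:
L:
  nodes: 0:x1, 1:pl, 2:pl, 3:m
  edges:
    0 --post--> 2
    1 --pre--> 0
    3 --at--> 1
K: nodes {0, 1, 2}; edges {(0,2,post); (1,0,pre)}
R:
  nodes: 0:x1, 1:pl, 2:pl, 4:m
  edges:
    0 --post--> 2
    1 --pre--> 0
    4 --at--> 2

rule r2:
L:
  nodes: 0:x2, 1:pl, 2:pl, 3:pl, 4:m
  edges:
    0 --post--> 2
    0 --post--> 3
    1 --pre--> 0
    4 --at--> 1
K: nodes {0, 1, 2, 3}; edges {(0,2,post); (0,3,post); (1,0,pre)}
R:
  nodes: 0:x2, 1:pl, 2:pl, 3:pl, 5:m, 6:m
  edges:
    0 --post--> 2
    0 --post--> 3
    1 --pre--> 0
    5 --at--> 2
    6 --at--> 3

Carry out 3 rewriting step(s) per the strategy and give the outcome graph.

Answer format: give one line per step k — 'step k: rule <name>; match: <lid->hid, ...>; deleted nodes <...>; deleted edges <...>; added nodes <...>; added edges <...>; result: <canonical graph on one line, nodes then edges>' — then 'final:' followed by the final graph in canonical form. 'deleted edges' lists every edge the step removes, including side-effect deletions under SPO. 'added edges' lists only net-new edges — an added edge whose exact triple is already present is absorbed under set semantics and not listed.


step 1: rule r1; match: 0->10, 1->7, 2->1, 3->19; deleted nodes 19; deleted edges (19,7,at); added nodes 21; added edges (21,1,at); result: nodes: 1:pl, 2:pl, 5:pl, 7:pl, 10:x1, 13:x2, 14:m, 16:m, 20:m, 21:m edges: (2,13,pre); (7,10,pre); (10,1,post); (13,1,post); (13,7,post); (14,2,at); (16,1,at); (20,2,at); (21,1,at)
step 2: rule r2; match: 0->13, 1->2, 2->1, 3->7, 4->14; deleted nodes 14; deleted edges (14,2,at); added nodes 22, 23; added edges (22,1,at); (23,7,at); result: nodes: 1:pl, 2:pl, 5:pl, 7:pl, 10:x1, 13:x2, 16:m, 20:m, 21:m, 22:m, 23:m edges: (2,13,pre); (7,10,pre); (10,1,post); (13,1,post); (13,7,post); (16,1,at); (20,2,at); (21,1,at); (22,1,at); (23,7,at)
step 3: rule r1; match: 0->10, 1->7, 2->1, 3->23; deleted nodes 23; deleted edges (23,7,at); added nodes 24; added edges (24,1,at); result: nodes: 1:pl, 2:pl, 5:pl, 7:pl, 10:x1, 13:x2, 16:m, 20:m, 21:m, 22:m, 24:m edges: (2,13,pre); (7,10,pre); (10,1,post); (13,1,post); (13,7,post); (16,1,at); (20,2,at); (21,1,at); (22,1,at); (24,1,at)
final:
nodes: 1:pl, 2:pl, 5:pl, 7:pl, 10:x1, 13:x2, 16:m, 20:m, 21:m, 22:m, 24:m
edges: (2,13,pre); (7,10,pre); (10,1,post); (13,1,post); (13,7,post); (16,1,at); (20,2,at); (21,1,at); (22,1,at); (24,1,at)


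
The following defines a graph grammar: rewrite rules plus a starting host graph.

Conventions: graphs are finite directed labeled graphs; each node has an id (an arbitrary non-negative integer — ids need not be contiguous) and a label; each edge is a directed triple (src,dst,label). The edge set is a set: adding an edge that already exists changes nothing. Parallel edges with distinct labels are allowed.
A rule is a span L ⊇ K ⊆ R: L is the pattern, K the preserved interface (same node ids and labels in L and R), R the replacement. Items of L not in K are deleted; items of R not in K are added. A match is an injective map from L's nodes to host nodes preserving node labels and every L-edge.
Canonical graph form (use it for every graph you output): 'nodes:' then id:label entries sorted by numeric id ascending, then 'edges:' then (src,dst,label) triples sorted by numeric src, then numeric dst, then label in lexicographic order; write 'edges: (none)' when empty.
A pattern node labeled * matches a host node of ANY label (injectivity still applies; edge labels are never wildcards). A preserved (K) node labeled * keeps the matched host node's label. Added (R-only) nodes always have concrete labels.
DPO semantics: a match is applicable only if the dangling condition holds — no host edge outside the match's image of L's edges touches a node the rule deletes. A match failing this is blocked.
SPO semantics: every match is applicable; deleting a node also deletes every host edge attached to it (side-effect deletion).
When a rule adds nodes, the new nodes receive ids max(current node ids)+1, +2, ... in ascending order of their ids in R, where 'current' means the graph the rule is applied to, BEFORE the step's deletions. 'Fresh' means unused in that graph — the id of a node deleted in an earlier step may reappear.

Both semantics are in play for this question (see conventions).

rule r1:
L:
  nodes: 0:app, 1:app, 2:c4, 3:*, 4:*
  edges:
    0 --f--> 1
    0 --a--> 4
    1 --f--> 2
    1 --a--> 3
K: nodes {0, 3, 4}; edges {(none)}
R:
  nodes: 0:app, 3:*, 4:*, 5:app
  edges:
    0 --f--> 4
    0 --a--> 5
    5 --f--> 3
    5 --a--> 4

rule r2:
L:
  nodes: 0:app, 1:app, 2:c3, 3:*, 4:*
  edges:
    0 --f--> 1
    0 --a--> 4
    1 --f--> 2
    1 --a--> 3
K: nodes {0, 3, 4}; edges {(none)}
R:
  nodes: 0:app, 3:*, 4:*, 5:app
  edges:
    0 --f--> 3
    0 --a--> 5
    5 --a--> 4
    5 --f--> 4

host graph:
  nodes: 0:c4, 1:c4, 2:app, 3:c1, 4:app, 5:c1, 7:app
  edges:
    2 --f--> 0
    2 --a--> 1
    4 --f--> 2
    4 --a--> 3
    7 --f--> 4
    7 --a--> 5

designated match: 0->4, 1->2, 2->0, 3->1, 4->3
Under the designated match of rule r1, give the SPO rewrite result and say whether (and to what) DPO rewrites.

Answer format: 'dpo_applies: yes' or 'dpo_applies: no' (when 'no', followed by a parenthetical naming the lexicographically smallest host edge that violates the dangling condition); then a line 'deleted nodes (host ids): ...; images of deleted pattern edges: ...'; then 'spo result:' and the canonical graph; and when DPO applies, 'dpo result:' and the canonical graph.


dpo_applies: yes
deleted nodes (host ids): 0, 2; images of deleted pattern edges: (2,0,f); (2,1,a); (4,2,f); (4,3,a)
spo result:
nodes: 1:c4, 3:c1, 4:app, 5:c1, 7:app, 8:app
edges: (4,3,f); (4,8,a); (7,4,f); (7,5,a); (8,1,f); (8,3,a)
dpo result:
nodes: 1:c4, 3:c1, 4:app, 5:c1, 7:app, 8:app
edges: (4,3,f); (4,8,a); (7,4,f); (7,5,a); (8,1,f); (8,3,a)


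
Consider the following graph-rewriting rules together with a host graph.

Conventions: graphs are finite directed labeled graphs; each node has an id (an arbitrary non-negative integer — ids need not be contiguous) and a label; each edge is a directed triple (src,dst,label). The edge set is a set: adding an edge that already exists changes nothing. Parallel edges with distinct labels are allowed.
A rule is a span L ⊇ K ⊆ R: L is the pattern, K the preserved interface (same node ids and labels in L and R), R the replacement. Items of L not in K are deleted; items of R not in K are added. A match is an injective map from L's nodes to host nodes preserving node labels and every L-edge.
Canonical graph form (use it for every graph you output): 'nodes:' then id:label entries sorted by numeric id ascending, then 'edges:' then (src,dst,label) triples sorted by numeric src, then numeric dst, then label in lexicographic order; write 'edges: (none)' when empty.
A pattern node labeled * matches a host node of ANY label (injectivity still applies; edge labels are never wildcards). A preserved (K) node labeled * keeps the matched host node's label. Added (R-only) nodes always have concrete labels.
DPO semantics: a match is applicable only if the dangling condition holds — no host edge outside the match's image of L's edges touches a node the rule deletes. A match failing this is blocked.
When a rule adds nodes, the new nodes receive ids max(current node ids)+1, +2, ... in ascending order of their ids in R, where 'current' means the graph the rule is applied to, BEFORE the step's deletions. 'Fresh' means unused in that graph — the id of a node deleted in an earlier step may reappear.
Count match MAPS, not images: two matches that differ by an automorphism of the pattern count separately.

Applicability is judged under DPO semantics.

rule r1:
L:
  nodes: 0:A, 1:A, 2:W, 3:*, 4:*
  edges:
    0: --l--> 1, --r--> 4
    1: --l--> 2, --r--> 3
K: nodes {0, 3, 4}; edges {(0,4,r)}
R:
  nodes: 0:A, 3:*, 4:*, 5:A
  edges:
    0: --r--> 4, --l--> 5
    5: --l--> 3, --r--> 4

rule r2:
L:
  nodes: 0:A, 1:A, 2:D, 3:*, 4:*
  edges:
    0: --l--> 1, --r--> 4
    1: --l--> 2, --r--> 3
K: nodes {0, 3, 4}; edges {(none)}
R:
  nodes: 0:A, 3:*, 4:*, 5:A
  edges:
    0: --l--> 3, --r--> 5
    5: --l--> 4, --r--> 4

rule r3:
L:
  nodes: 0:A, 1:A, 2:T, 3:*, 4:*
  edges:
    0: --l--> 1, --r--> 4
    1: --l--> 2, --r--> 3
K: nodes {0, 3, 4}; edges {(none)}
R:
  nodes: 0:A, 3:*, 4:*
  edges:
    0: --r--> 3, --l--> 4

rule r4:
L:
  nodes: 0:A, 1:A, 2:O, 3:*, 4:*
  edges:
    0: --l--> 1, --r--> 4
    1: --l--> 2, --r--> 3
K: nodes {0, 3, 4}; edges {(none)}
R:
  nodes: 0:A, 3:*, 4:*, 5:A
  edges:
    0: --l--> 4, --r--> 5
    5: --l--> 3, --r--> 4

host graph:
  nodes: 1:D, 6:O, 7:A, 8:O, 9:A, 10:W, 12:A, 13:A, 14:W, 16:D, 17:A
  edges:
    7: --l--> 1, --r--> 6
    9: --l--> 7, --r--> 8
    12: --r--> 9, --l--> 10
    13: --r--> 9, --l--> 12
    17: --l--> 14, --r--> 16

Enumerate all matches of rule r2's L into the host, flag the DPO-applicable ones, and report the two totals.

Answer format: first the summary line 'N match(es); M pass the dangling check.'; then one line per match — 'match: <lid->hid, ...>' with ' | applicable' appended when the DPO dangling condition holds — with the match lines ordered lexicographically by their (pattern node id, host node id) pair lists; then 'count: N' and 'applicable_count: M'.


1 match(es); 1 pass the dangling check.
match: 0->9, 1->7, 2->1, 3->6, 4->8 | applicable
count: 1
applicable_count: 1


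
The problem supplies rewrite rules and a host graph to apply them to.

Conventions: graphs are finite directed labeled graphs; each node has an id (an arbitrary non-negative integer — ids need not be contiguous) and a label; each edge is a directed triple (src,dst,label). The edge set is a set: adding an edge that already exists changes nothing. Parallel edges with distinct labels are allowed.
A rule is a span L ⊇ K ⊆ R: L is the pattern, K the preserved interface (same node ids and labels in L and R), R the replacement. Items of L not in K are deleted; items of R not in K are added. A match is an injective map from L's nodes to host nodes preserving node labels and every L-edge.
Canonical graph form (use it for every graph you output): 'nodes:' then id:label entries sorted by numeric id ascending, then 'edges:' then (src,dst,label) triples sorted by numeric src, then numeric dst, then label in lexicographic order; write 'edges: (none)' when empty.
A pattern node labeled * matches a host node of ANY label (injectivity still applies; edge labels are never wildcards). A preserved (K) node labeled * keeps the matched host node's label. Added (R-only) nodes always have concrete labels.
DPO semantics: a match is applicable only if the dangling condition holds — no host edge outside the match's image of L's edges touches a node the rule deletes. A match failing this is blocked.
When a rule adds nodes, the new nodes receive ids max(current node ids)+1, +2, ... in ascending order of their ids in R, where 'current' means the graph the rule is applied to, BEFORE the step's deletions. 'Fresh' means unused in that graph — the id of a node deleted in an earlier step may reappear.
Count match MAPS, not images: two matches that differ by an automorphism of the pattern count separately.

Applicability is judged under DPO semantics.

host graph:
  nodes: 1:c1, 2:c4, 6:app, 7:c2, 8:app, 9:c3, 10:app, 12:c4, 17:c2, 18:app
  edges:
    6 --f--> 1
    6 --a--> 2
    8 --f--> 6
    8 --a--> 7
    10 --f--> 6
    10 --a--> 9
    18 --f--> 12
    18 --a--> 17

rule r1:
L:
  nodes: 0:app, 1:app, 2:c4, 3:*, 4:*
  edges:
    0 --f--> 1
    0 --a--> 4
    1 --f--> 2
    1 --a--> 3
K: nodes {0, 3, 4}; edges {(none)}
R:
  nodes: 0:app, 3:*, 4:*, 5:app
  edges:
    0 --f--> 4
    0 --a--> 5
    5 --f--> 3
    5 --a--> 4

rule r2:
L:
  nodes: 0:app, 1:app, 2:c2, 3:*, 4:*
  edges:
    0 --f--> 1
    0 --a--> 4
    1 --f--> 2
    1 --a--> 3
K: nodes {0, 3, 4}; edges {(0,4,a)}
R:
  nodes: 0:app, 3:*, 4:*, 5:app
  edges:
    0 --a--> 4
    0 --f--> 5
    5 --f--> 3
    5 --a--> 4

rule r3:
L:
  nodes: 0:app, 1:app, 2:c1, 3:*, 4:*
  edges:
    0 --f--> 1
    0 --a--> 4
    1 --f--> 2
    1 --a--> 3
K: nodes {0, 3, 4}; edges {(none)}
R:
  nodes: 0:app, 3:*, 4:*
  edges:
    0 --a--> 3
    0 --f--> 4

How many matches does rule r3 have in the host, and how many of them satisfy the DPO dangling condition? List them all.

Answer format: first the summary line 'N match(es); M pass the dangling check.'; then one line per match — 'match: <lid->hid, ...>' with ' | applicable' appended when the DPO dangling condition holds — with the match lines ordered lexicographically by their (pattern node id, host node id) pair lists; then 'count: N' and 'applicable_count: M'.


2 match(es); 0 pass the dangling check.
match: 0->8, 1->6, 2->1, 3->2, 4->7
match: 0->10, 1->6, 2->1, 3->2, 4->9
count: 2
applicable_count: 0
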